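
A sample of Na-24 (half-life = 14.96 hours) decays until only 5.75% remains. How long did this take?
t = t½ × log₂(N₀/N) = 61.64 hours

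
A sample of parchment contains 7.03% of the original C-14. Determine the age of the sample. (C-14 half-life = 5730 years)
Age = t½ × log₂(1/ratio) = 21950 years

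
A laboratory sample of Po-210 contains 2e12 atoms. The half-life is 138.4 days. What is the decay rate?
A = λN = 1.002e10 decays/day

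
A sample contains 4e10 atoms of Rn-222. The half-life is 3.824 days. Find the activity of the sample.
A = λN = 7.25e9 decays/day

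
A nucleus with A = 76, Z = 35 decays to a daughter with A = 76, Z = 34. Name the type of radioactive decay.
ΔA = 0, ΔZ = -1 ⇒ beta-plus decay (β⁺) or electron capture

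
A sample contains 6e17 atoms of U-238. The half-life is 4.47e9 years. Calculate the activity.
A = λN = 9.304e7 decays/year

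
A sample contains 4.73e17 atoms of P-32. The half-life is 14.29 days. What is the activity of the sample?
A = λN = 2.294e16 decays/day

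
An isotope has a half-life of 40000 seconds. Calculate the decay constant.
λ = ln(2)/t½ = 1.733e-5 second⁻¹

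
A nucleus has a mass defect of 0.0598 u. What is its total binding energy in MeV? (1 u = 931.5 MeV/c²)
B.E. = Δm × 931.5 = 55.7 MeV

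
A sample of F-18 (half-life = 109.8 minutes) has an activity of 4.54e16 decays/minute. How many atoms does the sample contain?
N = A/λ = 7.192e18 atoms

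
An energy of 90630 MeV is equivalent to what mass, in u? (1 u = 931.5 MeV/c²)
m = E/c² = 97.29 u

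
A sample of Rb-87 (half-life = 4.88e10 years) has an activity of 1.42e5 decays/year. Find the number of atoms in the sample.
N = A/λ = 9.997e15 atoms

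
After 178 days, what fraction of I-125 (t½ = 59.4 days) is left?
N/N₀ = (1/2)^(t/t½) = 0.1253 = 12.5%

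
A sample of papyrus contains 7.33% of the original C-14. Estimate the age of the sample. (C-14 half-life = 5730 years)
Age = t½ × log₂(1/ratio) = 21600 years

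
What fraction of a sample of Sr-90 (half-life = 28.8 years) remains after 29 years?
N/N₀ = (1/2)^(t/t½) = 0.4976 = 49.8%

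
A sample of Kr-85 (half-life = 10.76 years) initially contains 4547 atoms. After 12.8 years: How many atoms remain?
N = N₀(1/2)^(t/t½) = 1994 atoms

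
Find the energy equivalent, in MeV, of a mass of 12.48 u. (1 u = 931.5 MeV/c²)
E = mc² = 11630 MeV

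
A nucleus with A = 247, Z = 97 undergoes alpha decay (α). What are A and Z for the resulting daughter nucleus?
Daughter: A = 243, Z = 95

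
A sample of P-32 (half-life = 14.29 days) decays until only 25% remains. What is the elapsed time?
t = t½ × log₂(N₀/N) = 28.58 days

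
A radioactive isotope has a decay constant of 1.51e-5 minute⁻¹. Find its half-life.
t½ = ln(2)/λ = 45900 minutes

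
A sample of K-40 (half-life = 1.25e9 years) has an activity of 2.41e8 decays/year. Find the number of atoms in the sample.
N = A/λ = 4.346e17 atoms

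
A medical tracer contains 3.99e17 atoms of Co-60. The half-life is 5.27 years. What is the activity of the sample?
A = λN = 5.248e16 decays/year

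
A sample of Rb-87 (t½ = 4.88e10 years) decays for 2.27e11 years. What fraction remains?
N/N₀ = (1/2)^(t/t½) = 0.03978 = 3.98%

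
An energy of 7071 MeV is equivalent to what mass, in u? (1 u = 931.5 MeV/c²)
m = E/c² = 7.591 u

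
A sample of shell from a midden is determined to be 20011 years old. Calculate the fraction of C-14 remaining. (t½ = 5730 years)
N/N₀ = (1/2)^(t/t½) = 0.08886 = 8.89%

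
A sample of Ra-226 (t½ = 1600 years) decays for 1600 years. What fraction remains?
N/N₀ = (1/2)^(t/t½) = 0.5 = 50%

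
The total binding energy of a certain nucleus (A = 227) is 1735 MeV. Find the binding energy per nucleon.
B.E./A = 1735/227 = 7.643 MeV/nucleon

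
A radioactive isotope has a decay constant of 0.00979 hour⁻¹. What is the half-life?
t½ = ln(2)/λ = 70.8 hours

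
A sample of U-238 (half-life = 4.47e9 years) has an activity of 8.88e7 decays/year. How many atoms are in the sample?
N = A/λ = 5.727e17 atoms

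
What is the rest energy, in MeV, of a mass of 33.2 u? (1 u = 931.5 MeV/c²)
E = mc² = 30930 MeV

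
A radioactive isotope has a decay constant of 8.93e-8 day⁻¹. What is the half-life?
t½ = ln(2)/λ = 7.762e6 days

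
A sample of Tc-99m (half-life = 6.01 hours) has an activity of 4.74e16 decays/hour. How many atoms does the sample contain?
N = A/λ = 4.11e17 atoms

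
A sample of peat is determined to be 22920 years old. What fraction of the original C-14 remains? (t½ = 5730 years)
N/N₀ = (1/2)^(t/t½) = 0.0625 = 6.25%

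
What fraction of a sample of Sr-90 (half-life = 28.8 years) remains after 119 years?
N/N₀ = (1/2)^(t/t½) = 0.05704 = 5.7%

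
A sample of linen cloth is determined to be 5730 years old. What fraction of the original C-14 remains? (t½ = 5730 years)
N/N₀ = (1/2)^(t/t½) = 0.5 = 50%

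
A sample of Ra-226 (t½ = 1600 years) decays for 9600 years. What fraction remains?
N/N₀ = (1/2)^(t/t½) = 0.01562 = 1.56%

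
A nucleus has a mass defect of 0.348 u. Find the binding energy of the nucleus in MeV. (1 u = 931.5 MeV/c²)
B.E. = Δm × 931.5 = 324.2 MeV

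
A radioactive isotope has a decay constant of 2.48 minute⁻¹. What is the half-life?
t½ = ln(2)/λ = 0.2795 minutes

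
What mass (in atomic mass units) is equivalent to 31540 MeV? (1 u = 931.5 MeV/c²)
m = E/c² = 33.86 u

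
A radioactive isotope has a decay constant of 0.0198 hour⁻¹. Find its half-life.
t½ = ln(2)/λ = 35.01 hours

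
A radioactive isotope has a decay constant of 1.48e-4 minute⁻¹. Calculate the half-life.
t½ = ln(2)/λ = 4683 minutes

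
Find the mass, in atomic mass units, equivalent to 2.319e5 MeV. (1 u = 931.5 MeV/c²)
m = E/c² = 249 u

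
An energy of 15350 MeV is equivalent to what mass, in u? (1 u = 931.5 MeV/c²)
m = E/c² = 16.48 u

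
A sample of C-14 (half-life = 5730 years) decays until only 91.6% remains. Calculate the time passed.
t = t½ × log₂(N₀/N) = 725.3 years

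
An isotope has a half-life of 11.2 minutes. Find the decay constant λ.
λ = ln(2)/t½ = 0.06189 minute⁻¹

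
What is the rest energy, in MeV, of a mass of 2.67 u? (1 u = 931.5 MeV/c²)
E = mc² = 2487 MeV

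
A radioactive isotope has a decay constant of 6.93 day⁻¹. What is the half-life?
t½ = ln(2)/λ = 0.1 days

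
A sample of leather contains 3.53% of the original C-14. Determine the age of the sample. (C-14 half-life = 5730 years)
Age = t½ × log₂(1/ratio) = 27640 years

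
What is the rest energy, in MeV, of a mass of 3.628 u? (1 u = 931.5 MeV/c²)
E = mc² = 3379 MeV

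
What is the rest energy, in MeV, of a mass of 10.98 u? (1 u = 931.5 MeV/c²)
E = mc² = 10230 MeV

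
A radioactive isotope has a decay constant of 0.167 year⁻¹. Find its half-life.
t½ = ln(2)/λ = 4.151 years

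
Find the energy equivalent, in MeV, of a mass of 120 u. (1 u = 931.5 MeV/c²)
E = mc² = 1.118e5 MeV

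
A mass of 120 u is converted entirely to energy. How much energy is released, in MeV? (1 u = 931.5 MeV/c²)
E = mc² = 1.118e5 MeV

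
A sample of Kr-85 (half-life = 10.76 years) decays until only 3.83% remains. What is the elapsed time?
t = t½ × log₂(N₀/N) = 50.64 years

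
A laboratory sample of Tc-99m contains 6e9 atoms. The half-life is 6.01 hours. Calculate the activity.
A = λN = 6.92e8 decays/hour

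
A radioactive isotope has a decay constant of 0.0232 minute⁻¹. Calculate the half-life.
t½ = ln(2)/λ = 29.88 minutes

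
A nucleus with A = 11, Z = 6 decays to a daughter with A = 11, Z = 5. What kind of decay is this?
ΔA = 0, ΔZ = -1 ⇒ beta-plus decay (β⁺) or electron capture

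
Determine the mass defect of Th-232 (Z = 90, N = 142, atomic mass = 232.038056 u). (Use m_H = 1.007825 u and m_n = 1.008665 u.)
Δm = Z·m_H + N·m_n − M = 1.897 u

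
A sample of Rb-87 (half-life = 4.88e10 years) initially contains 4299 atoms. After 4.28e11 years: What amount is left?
N = N₀(1/2)^(t/t½) = 9.844 atoms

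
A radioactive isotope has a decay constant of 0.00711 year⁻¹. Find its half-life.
t½ = ln(2)/λ = 97.49 years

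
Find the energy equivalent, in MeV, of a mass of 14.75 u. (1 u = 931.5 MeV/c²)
E = mc² = 13740 MeV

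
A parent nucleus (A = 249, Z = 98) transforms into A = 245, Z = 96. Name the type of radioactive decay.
ΔA = -4, ΔZ = -2 ⇒ alpha decay (α)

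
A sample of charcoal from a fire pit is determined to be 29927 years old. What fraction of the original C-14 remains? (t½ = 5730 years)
N/N₀ = (1/2)^(t/t½) = 0.02678 = 2.68%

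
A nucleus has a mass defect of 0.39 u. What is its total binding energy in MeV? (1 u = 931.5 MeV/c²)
B.E. = Δm × 931.5 = 363.3 MeV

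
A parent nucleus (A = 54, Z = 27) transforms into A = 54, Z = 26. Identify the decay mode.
ΔA = 0, ΔZ = -1 ⇒ beta-plus decay (β⁺) or electron capture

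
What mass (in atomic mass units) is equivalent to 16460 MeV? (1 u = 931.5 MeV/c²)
m = E/c² = 17.67 u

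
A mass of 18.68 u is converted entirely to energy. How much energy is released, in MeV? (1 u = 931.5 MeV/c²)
E = mc² = 17400 MeV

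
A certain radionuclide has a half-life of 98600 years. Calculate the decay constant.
λ = ln(2)/t½ = 7.03e-6 year⁻¹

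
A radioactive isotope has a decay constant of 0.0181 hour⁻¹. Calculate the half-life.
t½ = ln(2)/λ = 38.3 hours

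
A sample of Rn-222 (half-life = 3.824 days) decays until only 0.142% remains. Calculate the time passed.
t = t½ × log₂(N₀/N) = 36.17 days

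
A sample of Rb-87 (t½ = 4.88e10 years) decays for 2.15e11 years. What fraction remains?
N/N₀ = (1/2)^(t/t½) = 0.04718 = 4.72%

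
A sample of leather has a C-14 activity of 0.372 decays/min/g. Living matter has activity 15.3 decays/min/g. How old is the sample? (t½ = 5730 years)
Age = t½ × log₂(A₀/A) = 30720 years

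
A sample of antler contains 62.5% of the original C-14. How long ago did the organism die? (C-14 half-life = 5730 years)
Age = t½ × log₂(1/ratio) = 3885 years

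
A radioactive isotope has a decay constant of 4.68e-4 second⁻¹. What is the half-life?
t½ = ln(2)/λ = 1481 seconds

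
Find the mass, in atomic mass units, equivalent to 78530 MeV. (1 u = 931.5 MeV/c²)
m = E/c² = 84.3 u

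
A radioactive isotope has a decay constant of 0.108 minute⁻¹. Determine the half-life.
t½ = ln(2)/λ = 6.418 minutes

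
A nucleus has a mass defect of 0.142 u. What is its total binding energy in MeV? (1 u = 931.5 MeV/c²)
B.E. = Δm × 931.5 = 132.3 MeV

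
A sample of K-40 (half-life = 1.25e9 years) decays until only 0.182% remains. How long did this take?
t = t½ × log₂(N₀/N) = 1.138e10 years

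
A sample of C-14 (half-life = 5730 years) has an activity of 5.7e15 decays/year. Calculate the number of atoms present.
N = A/λ = 4.712e19 atoms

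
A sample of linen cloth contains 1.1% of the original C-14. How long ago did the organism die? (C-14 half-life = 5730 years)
Age = t½ × log₂(1/ratio) = 37280 years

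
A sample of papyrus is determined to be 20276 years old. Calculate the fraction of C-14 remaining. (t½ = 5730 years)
N/N₀ = (1/2)^(t/t½) = 0.08606 = 8.61%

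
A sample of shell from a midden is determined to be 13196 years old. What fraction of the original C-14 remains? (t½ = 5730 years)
N/N₀ = (1/2)^(t/t½) = 0.2026 = 20.3%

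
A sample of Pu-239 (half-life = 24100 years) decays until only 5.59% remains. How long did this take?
t = t½ × log₂(N₀/N) = 1.003e5 years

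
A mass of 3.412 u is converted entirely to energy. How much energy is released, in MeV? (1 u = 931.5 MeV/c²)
E = mc² = 3178 MeV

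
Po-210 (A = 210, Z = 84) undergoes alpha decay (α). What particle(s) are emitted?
α particle = ⁴₂He (2 protons + 2 neutrons)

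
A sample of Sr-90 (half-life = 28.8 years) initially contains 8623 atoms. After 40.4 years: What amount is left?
N = N₀(1/2)^(t/t½) = 3261 atoms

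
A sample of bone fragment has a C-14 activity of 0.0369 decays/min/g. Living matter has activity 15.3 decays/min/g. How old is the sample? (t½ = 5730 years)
Age = t½ × log₂(A₀/A) = 49830 years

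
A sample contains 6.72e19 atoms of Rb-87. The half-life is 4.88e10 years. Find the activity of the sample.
A = λN = 9.545e8 decays/year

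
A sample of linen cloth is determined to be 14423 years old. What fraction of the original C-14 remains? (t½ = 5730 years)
N/N₀ = (1/2)^(t/t½) = 0.1747 = 17.5%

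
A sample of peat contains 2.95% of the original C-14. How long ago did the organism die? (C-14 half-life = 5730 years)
Age = t½ × log₂(1/ratio) = 29130 years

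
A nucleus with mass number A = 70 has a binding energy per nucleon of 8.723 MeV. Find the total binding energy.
B.E. = 8.723 × 70 = 610.6 MeV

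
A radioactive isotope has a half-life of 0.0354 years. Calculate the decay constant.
λ = ln(2)/t½ = 19.58 year⁻¹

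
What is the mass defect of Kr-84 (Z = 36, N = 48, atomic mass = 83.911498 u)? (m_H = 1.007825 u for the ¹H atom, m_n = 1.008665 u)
Δm = Z·m_H + N·m_n − M = 0.7861 u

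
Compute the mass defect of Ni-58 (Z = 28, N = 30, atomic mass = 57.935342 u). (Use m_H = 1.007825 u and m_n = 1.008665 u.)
Δm = Z·m_H + N·m_n − M = 0.5437 u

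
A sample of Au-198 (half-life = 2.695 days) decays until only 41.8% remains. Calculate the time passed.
t = t½ × log₂(N₀/N) = 3.391 days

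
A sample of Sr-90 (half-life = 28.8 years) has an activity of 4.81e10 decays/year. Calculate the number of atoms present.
N = A/λ = 1.999e12 atoms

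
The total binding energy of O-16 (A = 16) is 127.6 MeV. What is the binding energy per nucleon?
B.E./A = 127.6/16 = 7.975 MeV/nucleon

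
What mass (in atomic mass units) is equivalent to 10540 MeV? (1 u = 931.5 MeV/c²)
m = E/c² = 11.32 u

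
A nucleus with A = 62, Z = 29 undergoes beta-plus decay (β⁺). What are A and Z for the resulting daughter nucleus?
Daughter: A = 62, Z = 28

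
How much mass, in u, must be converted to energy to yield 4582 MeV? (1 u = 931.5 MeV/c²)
m = E/c² = 4.919 u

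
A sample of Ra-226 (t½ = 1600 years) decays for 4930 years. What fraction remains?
N/N₀ = (1/2)^(t/t½) = 0.1182 = 11.8%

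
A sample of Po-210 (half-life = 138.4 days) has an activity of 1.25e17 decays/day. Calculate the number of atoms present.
N = A/λ = 2.496e19 atoms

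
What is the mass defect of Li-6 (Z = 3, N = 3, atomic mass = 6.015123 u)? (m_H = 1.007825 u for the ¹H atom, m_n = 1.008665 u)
Δm = Z·m_H + N·m_n − M = 0.03435 u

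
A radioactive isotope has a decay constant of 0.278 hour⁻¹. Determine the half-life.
t½ = ln(2)/λ = 2.493 hours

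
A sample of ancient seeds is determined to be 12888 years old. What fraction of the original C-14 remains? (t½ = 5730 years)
N/N₀ = (1/2)^(t/t½) = 0.2103 = 21%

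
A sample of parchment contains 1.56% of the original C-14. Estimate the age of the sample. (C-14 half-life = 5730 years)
Age = t½ × log₂(1/ratio) = 34390 years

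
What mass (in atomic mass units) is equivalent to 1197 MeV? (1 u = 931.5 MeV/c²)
m = E/c² = 1.285 u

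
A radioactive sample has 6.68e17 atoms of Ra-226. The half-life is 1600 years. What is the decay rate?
A = λN = 2.894e14 decays/year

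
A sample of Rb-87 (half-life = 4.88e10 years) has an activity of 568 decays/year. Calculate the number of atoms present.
N = A/λ = 3.999e13 atoms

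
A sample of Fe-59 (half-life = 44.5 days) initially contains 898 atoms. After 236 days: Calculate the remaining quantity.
N = N₀(1/2)^(t/t½) = 22.74 atoms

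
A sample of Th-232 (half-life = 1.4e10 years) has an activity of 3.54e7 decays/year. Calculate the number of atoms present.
N = A/λ = 7.15e17 atoms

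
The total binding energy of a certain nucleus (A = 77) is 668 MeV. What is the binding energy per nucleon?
B.E./A = 668/77 = 8.675 MeV/nucleon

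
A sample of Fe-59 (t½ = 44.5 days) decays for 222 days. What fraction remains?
N/N₀ = (1/2)^(t/t½) = 0.03149 = 3.15%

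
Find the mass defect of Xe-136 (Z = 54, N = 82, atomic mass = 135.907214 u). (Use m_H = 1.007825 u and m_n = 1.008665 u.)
Δm = Z·m_H + N·m_n − M = 1.226 u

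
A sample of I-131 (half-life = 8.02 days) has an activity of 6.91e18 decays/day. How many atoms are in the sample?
N = A/λ = 7.995e19 atoms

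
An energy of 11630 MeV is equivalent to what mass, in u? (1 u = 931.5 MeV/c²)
m = E/c² = 12.49 u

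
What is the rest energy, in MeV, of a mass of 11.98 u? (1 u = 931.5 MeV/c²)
E = mc² = 11160 MeV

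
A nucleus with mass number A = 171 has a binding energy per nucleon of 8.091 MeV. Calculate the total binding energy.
B.E. = 8.091 × 171 = 1384 MeV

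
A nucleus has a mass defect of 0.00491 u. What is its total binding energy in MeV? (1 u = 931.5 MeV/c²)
B.E. = Δm × 931.5 = 4.574 MeV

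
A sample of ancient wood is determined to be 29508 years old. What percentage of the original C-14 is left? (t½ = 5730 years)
N/N₀ = (1/2)^(t/t½) = 0.02817 = 2.82%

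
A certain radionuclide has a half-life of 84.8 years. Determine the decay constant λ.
λ = ln(2)/t½ = 0.008174 year⁻¹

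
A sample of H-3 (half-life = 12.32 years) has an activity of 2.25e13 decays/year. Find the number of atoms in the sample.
N = A/λ = 3.999e14 atoms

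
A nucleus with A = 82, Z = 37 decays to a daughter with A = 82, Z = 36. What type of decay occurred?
ΔA = 0, ΔZ = -1 ⇒ beta-plus decay (β⁺) or electron capture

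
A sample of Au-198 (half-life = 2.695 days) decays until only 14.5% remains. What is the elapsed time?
t = t½ × log₂(N₀/N) = 7.508 days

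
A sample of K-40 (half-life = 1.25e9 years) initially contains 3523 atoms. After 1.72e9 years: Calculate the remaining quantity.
N = N₀(1/2)^(t/t½) = 1357 atoms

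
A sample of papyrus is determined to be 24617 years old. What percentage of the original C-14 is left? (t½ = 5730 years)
N/N₀ = (1/2)^(t/t½) = 0.0509 = 5.09%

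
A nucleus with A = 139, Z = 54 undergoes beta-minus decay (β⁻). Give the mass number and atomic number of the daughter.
Daughter: A = 139, Z = 55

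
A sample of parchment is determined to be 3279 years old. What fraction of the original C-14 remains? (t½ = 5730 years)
N/N₀ = (1/2)^(t/t½) = 0.6726 = 67.3%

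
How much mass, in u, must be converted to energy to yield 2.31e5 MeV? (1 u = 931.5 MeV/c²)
m = E/c² = 248 u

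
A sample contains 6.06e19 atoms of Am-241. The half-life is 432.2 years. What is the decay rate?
A = λN = 9.719e16 decays/year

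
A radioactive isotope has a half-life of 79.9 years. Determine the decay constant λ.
λ = ln(2)/t½ = 0.008675 year⁻¹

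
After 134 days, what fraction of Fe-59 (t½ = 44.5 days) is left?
N/N₀ = (1/2)^(t/t½) = 0.124 = 12.4%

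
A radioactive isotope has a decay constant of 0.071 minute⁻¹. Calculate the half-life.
t½ = ln(2)/λ = 9.763 minutes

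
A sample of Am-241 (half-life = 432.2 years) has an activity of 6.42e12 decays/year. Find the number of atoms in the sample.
N = A/λ = 4.003e15 atoms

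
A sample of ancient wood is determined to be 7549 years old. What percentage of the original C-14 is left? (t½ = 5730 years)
N/N₀ = (1/2)^(t/t½) = 0.4012 = 40.1%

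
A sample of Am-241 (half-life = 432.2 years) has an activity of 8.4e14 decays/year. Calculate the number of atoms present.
N = A/λ = 5.238e17 atoms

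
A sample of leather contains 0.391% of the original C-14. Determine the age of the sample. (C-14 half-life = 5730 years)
Age = t½ × log₂(1/ratio) = 45830 years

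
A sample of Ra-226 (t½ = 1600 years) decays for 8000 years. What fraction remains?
N/N₀ = (1/2)^(t/t½) = 0.03125 = 3.12%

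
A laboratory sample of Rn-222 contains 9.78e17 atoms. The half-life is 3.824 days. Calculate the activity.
A = λN = 1.773e17 decays/day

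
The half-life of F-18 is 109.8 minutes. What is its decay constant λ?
λ = ln(2)/t½ = 0.006313 minute⁻¹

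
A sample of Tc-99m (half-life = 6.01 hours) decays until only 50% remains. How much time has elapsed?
t = t½ × log₂(N₀/N) = 6.01 hours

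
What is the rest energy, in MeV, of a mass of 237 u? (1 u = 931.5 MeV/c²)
E = mc² = 2.208e5 MeV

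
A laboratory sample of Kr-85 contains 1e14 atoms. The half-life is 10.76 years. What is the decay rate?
A = λN = 6.442e12 decays/year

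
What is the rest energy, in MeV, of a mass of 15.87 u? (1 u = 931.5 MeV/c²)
E = mc² = 14780 MeV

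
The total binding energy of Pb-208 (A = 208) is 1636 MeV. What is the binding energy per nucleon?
B.E./A = 1636/208 = 7.865 MeV/nucleon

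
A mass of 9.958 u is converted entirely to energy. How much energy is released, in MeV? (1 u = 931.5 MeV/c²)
E = mc² = 9276 MeV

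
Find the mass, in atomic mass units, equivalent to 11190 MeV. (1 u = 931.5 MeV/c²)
m = E/c² = 12.01 u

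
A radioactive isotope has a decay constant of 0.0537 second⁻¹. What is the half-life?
t½ = ln(2)/λ = 12.91 seconds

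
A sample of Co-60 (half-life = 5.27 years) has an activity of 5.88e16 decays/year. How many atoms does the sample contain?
N = A/λ = 4.471e17 atoms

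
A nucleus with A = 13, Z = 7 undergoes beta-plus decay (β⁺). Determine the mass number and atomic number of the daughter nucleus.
Daughter: A = 13, Z = 6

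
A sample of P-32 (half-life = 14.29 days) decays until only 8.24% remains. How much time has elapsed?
t = t½ × log₂(N₀/N) = 51.46 days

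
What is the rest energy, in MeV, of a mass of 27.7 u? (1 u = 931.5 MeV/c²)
E = mc² = 25800 MeV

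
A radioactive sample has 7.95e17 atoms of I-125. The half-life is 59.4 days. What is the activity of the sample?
A = λN = 9.277e15 decays/day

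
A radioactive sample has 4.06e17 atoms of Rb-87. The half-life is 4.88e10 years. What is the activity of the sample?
A = λN = 5.767e6 decays/year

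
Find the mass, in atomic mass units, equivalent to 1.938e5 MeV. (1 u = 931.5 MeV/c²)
m = E/c² = 208.1 u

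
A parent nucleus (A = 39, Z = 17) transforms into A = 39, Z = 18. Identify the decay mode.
ΔA = 0, ΔZ = +1 ⇒ beta-minus decay (β⁻)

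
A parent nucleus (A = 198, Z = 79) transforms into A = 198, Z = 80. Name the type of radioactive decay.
ΔA = 0, ΔZ = +1 ⇒ beta-minus decay (β⁻)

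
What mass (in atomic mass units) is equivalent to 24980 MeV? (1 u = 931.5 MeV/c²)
m = E/c² = 26.82 u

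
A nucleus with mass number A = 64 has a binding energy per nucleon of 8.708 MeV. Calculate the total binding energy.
B.E. = 8.708 × 64 = 557.3 MeV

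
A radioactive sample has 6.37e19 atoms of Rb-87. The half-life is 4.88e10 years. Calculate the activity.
A = λN = 9.048e8 decays/year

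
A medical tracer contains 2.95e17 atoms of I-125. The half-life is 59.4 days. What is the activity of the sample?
A = λN = 3.442e15 decays/day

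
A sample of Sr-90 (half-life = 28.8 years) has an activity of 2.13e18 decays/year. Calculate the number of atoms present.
N = A/λ = 8.85e19 atoms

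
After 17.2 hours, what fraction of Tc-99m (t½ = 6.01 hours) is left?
N/N₀ = (1/2)^(t/t½) = 0.1376 = 13.8%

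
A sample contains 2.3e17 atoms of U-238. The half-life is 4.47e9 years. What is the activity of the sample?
A = λN = 3.567e7 decays/year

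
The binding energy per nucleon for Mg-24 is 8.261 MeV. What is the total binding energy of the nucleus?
B.E. = 8.261 × 24 = 198.3 MeV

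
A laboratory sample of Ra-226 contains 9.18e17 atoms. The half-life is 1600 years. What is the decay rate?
A = λN = 3.977e14 decays/year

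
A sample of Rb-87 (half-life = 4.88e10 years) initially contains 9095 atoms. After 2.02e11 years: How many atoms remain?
N = N₀(1/2)^(t/t½) = 516.1 atoms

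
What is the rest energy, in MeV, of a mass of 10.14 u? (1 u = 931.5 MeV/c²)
E = mc² = 9445 MeV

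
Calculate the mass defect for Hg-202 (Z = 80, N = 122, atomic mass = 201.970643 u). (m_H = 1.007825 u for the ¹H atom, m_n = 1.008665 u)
Δm = Z·m_H + N·m_n − M = 1.712 u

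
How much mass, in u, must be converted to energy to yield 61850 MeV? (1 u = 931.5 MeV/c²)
m = E/c² = 66.4 u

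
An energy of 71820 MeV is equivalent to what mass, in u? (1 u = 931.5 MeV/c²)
m = E/c² = 77.1 u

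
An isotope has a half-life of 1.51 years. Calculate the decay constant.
λ = ln(2)/t½ = 0.459 year⁻¹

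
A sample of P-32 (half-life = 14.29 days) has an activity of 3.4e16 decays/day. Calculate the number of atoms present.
N = A/λ = 7.009e17 atoms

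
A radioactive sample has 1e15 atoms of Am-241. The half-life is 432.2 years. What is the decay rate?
A = λN = 1.604e12 decays/year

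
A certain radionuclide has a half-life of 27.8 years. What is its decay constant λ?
λ = ln(2)/t½ = 0.02493 year⁻¹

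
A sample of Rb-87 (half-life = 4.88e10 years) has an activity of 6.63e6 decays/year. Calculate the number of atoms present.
N = A/λ = 4.668e17 atoms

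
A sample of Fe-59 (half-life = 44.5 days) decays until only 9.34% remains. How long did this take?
t = t½ × log₂(N₀/N) = 152.2 days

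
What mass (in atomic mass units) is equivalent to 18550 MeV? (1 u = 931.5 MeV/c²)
m = E/c² = 19.91 u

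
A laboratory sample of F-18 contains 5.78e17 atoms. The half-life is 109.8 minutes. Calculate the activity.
A = λN = 3.649e15 decays/minute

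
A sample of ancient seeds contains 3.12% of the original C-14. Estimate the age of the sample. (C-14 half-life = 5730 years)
Age = t½ × log₂(1/ratio) = 28660 years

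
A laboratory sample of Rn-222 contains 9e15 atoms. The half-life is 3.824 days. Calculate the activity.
A = λN = 1.631e15 decays/day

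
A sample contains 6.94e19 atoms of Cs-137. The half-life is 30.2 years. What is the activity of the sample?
A = λN = 1.593e18 decays/year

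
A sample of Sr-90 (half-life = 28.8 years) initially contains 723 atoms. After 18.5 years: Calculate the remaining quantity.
N = N₀(1/2)^(t/t½) = 463.2 atoms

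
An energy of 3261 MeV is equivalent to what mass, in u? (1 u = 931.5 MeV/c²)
m = E/c² = 3.501 u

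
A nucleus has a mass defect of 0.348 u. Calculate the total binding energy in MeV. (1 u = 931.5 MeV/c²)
B.E. = Δm × 931.5 = 324.2 MeV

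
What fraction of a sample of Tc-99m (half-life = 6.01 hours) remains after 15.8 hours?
N/N₀ = (1/2)^(t/t½) = 0.1617 = 16.2%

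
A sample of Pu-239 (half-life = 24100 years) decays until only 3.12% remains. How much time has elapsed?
t = t½ × log₂(N₀/N) = 1.206e5 years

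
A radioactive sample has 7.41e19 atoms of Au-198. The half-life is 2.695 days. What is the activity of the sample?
A = λN = 1.906e19 decays/day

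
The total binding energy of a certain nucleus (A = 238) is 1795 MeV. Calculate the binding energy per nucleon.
B.E./A = 1795/238 = 7.542 MeV/nucleon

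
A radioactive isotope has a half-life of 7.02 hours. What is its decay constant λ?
λ = ln(2)/t½ = 0.09874 hour⁻¹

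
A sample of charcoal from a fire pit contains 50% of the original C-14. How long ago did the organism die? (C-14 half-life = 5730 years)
Age = t½ × log₂(1/ratio) = 5730 years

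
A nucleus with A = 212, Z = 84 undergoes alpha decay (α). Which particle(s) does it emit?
α particle = ⁴₂He (2 protons + 2 neutrons)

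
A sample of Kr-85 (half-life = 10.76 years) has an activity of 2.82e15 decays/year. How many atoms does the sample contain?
N = A/λ = 4.378e16 atoms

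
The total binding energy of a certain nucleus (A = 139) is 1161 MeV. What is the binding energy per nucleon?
B.E./A = 1161/139 = 8.353 MeV/nucleon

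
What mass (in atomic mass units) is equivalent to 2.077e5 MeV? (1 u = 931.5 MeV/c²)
m = E/c² = 223 u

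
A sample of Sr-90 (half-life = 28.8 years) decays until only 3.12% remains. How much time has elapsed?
t = t½ × log₂(N₀/N) = 144.1 years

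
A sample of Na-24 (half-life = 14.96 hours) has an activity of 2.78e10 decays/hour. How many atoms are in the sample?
N = A/λ = 6e11 atoms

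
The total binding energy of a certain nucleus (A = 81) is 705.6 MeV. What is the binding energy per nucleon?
B.E./A = 705.6/81 = 8.711 MeV/nucleon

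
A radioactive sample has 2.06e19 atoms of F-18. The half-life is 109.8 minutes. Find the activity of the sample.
A = λN = 1.3e17 decays/minute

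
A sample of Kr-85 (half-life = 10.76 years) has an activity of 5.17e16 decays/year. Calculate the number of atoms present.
N = A/λ = 8.026e17 atoms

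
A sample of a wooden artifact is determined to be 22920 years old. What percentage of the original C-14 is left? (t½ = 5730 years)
N/N₀ = (1/2)^(t/t½) = 0.0625 = 6.25%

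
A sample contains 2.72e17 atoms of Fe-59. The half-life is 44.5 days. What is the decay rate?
A = λN = 4.237e15 decays/day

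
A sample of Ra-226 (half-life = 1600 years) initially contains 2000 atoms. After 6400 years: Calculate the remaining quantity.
N = N₀(1/2)^(t/t½) = 125 atoms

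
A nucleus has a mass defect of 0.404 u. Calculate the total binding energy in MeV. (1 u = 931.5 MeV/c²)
B.E. = Δm × 931.5 = 376.3 MeV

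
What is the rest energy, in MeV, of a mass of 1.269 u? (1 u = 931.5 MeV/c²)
E = mc² = 1182 MeV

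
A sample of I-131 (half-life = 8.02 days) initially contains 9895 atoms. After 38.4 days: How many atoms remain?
N = N₀(1/2)^(t/t½) = 358.2 atoms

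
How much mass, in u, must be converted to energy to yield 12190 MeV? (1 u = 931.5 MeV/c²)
m = E/c² = 13.09 u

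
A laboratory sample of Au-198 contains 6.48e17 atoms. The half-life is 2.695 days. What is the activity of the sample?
A = λN = 1.667e17 decays/day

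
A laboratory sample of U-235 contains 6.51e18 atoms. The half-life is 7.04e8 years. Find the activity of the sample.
A = λN = 6.41e9 decays/year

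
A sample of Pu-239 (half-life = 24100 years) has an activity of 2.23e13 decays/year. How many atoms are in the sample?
N = A/λ = 7.753e17 atoms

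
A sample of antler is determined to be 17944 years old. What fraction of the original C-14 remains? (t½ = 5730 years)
N/N₀ = (1/2)^(t/t½) = 0.1141 = 11.4%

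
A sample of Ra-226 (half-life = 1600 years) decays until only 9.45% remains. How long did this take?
t = t½ × log₂(N₀/N) = 5446 years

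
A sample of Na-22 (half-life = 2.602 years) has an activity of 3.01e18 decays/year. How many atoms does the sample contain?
N = A/λ = 1.13e19 atoms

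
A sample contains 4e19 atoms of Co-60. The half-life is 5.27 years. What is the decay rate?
A = λN = 5.261e18 decays/year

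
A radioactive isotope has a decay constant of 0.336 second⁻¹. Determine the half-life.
t½ = ln(2)/λ = 2.063 seconds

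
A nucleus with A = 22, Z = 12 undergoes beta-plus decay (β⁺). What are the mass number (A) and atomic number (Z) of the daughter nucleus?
Daughter: A = 22, Z = 11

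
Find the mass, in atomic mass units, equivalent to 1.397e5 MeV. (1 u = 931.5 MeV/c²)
m = E/c² = 150 u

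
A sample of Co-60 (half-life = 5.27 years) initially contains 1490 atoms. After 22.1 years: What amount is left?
N = N₀(1/2)^(t/t½) = 81.43 atoms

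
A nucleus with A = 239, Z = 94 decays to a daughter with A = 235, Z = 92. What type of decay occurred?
ΔA = -4, ΔZ = -2 ⇒ alpha decay (α)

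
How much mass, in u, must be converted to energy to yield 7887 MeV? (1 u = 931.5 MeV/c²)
m = E/c² = 8.467 u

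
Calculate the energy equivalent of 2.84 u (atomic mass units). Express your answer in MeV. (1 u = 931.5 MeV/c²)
E = mc² = 2645 MeV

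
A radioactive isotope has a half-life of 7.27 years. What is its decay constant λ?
λ = ln(2)/t½ = 0.09534 year⁻¹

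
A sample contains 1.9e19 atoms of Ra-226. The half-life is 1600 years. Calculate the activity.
A = λN = 8.231e15 decays/year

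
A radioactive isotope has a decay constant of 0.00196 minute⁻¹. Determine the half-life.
t½ = ln(2)/λ = 353.6 minutes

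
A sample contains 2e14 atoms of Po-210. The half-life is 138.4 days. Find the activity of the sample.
A = λN = 1.002e12 decays/day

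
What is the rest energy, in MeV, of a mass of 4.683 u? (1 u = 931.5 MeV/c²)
E = mc² = 4362 MeV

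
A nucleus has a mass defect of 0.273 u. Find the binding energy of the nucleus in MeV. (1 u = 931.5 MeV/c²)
B.E. = Δm × 931.5 = 254.3 MeV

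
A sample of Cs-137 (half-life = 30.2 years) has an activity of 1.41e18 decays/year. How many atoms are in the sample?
N = A/λ = 6.143e19 atoms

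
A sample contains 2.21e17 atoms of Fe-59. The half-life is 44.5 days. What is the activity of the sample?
A = λN = 3.442e15 decays/day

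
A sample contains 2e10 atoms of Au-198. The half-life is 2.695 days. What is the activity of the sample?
A = λN = 5.144e9 decays/day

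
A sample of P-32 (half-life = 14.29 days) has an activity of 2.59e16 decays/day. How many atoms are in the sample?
N = A/λ = 5.34e17 atoms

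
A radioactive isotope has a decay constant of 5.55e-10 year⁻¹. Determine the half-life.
t½ = ln(2)/λ = 1.249e9 years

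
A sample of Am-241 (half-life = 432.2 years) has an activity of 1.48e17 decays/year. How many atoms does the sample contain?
N = A/λ = 9.228e19 atoms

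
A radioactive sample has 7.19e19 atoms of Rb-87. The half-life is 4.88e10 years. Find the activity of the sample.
A = λN = 1.021e9 decays/year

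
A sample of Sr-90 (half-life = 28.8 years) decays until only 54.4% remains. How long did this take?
t = t½ × log₂(N₀/N) = 25.3 years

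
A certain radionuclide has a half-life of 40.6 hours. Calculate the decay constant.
λ = ln(2)/t½ = 0.01707 hour⁻¹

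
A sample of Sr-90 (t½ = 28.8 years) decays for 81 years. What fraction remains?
N/N₀ = (1/2)^(t/t½) = 0.1423 = 14.2%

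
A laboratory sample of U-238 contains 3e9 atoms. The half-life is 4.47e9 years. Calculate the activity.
A = λN = 0.4652 decays/year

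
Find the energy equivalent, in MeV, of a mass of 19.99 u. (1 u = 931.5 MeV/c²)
E = mc² = 18620 MeV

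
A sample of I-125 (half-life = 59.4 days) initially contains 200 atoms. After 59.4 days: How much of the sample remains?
N = N₀(1/2)^(t/t½) = 100 atoms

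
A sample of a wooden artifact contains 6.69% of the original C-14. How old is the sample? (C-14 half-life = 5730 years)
Age = t½ × log₂(1/ratio) = 22360 years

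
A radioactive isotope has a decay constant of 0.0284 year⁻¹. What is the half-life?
t½ = ln(2)/λ = 24.41 years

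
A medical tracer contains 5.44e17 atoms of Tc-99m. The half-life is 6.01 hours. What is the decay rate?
A = λN = 6.274e16 decays/hour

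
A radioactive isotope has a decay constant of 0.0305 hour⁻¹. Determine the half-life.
t½ = ln(2)/λ = 22.73 hours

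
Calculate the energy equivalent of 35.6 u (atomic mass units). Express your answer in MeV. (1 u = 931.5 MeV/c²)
E = mc² = 33160 MeV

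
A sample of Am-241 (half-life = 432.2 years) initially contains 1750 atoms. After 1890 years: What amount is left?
N = N₀(1/2)^(t/t½) = 84.46 atoms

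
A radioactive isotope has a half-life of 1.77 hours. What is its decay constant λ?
λ = ln(2)/t½ = 0.3916 hour⁻¹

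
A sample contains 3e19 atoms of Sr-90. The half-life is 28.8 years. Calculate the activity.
A = λN = 7.22e17 decays/year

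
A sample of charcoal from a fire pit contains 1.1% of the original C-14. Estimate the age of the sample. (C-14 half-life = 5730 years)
Age = t½ × log₂(1/ratio) = 37280 years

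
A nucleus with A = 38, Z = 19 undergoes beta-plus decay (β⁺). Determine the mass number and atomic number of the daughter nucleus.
Daughter: A = 38, Z = 18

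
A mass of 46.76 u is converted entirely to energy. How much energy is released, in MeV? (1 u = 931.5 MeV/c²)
E = mc² = 43560 MeV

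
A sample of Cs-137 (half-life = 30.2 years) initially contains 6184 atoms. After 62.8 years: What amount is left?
N = N₀(1/2)^(t/t½) = 1463 atoms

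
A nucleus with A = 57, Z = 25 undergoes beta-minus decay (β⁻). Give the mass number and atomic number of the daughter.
Daughter: A = 57, Z = 26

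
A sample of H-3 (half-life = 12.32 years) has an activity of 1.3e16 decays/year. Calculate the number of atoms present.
N = A/λ = 2.311e17 atoms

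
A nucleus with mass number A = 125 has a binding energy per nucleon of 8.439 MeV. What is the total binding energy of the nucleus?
B.E. = 8.439 × 125 = 1055 MeV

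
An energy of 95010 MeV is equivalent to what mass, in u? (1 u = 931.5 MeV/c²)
m = E/c² = 102 u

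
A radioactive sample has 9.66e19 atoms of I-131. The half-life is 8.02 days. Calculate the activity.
A = λN = 8.349e18 decays/day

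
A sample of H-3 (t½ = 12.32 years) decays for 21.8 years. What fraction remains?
N/N₀ = (1/2)^(t/t½) = 0.2933 = 29.3%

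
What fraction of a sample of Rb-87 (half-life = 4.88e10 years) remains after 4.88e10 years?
N/N₀ = (1/2)^(t/t½) = 0.5 = 50%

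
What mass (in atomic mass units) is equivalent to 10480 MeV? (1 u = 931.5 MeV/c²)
m = E/c² = 11.25 u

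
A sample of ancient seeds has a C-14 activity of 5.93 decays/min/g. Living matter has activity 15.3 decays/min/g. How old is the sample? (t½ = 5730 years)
Age = t½ × log₂(A₀/A) = 7835 years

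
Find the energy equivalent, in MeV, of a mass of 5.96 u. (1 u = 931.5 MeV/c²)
E = mc² = 5552 MeV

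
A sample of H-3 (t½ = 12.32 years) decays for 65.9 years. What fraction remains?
N/N₀ = (1/2)^(t/t½) = 0.02453 = 2.45%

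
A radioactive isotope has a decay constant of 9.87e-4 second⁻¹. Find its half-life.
t½ = ln(2)/λ = 702.3 seconds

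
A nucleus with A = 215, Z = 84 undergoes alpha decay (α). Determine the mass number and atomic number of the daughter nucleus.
Daughter: A = 211, Z = 82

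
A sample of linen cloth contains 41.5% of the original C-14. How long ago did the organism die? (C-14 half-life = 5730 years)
Age = t½ × log₂(1/ratio) = 7270 years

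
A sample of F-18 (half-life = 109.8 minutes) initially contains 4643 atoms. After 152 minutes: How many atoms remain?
N = N₀(1/2)^(t/t½) = 1779 atoms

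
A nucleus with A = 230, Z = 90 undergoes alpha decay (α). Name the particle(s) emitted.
α particle = ⁴₂He (2 protons + 2 neutrons)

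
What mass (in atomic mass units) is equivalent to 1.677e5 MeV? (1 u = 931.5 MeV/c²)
m = E/c² = 180 u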